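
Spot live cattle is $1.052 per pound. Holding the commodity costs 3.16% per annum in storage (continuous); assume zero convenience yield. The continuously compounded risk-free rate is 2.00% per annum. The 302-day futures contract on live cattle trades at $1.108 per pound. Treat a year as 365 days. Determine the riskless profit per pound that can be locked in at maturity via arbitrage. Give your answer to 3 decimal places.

Fair futures: F* = S·e^(carry·T), with carry = (r + u) = 0.0200 + 0.0316 = 0.0516
F* = 1.052 · e^(0.0516 × 302/365) = 1.052 · e^0.042694 = 1.052 × 1.043618 = $1.0979
Market $1.108 > fair $1.0979: forward overpriced → cash-and-carry (buy spot, short the forward).
At maturity, profit = |F_mkt − F*| = |1.108 − 1.0979| = $0.010 per pound

$0.010 per pound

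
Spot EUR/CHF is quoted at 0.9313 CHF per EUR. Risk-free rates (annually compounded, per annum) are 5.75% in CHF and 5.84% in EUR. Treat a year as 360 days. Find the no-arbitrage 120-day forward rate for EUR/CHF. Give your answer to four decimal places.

By covered interest parity, F = S · (1+r_CHF)^T / (1+r_EUR)^T
= 0.9313 × 1.018811 / 1.019100 = 0.9313 × 0.999716
F = 0.9310 CHF per EUR

0.9310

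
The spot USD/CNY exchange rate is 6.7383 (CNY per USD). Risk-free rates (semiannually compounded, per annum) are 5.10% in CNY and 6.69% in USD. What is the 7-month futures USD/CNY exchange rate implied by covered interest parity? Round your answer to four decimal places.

By covered interest parity, F = S · (1+r_CNY/2)^(2T) / (1+r_USD/2)^(2T)
= 6.7383 × 1.029813 / 1.039133 = 6.7383 × 0.991031
F = 6.6779 CNY per USD

6.6779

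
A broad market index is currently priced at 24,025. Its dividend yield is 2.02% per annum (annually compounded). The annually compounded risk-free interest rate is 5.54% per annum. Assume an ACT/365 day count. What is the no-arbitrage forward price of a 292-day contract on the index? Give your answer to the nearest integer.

24,686

F = S · (1+r)^T / (1+q)^T
= 24025 × 1.044080 / 1.016128 = 24025 × 1.027508
F = 24,686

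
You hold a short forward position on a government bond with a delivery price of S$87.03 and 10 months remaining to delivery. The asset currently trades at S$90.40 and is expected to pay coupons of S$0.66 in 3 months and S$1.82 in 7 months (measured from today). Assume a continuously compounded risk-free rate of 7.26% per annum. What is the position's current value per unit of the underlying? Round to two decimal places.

PV(remaining coupons) I = 0.66·e^(−0.0726·3/12) + 1.82·e^(−0.0726·7/12) = 2.3927
Current forward F = (S − I)·e^(rT) = (90.40 − 2.3927)·e^(0.0726·10/12) = 88.0073 × 1.062368 = 93.4961
Value (long) = (F − K)·e^(−rT) = (93.4961 − 87.03) × 0.941294 = 6.0865
Short position value = −(long value) = -S$6.09

-S$6.09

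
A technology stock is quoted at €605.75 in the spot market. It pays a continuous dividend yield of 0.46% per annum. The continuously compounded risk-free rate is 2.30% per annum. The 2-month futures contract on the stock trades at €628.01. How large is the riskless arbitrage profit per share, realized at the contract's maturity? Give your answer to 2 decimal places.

Fair futures: F* = S·e^(carry·T), with carry = (r − q) = 0.0230 − 0.0046 = 0.0184
F* = 605.75 · e^(0.0184 × 2/12) = 605.75 · e^0.003067 = 605.75 × 1.003072 = €607.6109
Market €628.01 > fair €607.6109: forward overpriced → cash-and-carry (buy spot, short the forward).
At maturity, profit = |F_mkt − F*| = |628.01 − 607.6109| = €20.40 per share

€20.40 per share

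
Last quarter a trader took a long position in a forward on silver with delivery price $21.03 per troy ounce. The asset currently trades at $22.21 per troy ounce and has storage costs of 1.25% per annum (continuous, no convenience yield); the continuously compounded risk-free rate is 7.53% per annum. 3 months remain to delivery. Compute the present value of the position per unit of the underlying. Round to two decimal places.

$1.64 per troy ounce

Current fair forward for the remaining 3 months: F = S·e^((r + u)·T), (r + u) = 0.0753 + 0.0125 = 0.0878
F = 22.21 · e^(0.0878 × 3/12) = 22.21 × 1.022193 = 22.7029
Value of long forward = (F − K)·e^(−rT) = (22.7029 − 21.03) · e^(−0.0753·3/12)
= 1.6729 × 0.981351 = 1.64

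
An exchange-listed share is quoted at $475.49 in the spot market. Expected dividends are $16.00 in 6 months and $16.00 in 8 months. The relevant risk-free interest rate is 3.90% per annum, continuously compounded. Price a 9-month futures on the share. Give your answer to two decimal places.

$457.39

PV(dividends) I = 16.00·e^(−0.0390·6/12) + 16.00·e^(−0.0390·8/12)
I = 15.6910 + 15.5894 = 31.2804
F = (S − I)·e^(rT) = (475.49 − 31.2804) · e^(0.0390·9/12)
= 444.2096 · e^0.029250 = 444.2096 × 1.029682 = $457.39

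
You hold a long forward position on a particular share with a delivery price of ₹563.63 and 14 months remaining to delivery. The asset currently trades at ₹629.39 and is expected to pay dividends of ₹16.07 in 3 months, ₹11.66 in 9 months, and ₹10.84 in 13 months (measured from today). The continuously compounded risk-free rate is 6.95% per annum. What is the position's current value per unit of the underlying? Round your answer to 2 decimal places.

₹72.74

PV(remaining dividends) I = 16.07·e^(−0.0695·3/12) + 11.66·e^(−0.0695·9/12) + 10.84·e^(−0.0695·13/12) = 36.9148
Current forward F = (S − I)·e^(rT) = (629.39 − 36.9148)·e^(0.0695·14/12) = 592.4752 × 1.084461 = 642.5162
Value (long) = (F − K)·e^(−rT) = (642.5162 − 563.63) × 0.922117 = 72.7423
Value = ₹72.74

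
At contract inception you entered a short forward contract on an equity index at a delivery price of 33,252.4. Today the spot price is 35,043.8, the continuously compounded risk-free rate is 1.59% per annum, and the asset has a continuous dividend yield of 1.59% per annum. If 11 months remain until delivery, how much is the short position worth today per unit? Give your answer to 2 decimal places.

-1765.48

Current fair forward for the remaining 11 months: F = S·e^((r − q)·T), (r − q) = 0.0159 − 0.0159 = 0.0000
F = 35043.8 · e^(0.0000 × 11/12) = 35043.8 × 1.00000000 = 35043.8000
Value of long forward = (F − K)·e^(−rT) = (35043.8000 − 33252.4) · e^(−0.0159·11/12)
= 1791.4000 × 0.98553070 = 1765.48
Short position value = −(long value) = -1765.48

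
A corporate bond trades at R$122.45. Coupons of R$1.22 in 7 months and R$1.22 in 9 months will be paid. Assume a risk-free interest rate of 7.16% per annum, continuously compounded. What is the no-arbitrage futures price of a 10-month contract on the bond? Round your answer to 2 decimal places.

PV(coupons) I = 1.22·e^(−0.0716·7/12) + 1.22·e^(−0.0716·9/12)
I = 1.1701 + 1.1562 = 2.3263
F = (S − I)·e^(rT) = (122.45 − 2.3263) · e^(0.0716·10/12)
= 120.1237 · e^0.059667 = 120.1237 × 1.061483 = R$127.51

R$127.51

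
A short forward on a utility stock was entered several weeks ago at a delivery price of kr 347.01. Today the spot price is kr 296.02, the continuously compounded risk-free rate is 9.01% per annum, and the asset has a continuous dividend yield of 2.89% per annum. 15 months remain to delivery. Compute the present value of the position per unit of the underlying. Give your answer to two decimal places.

Current fair forward for the remaining 15 months: F = S·e^((r − q)·T), (r − q) = 0.0901 − 0.0289 = 0.0612
F = 296.02 · e^(0.0612 × 15/12) = 296.02 × 1.079502 = 319.5542
Value of long forward = (F − K)·e^(−rT) = (319.5542 − 347.01) · e^(−0.0901·15/12)
= -27.4558 × 0.893486 = -24.53
Short position value = −(long value) = kr 24.53

kr 24.53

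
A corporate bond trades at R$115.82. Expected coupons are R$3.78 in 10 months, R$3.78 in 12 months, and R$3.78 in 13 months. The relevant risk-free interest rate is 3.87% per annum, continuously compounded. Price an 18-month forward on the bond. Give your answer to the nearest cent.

PV(coupons) I = 3.78·e^(−0.0387·10/12) + 3.78·e^(−0.0387·12/12) + 3.78·e^(−0.0387·13/12)
I = 3.6600 + 3.6365 + 3.6248 = 10.9213
F = (S − I)·e^(rT) = (115.82 − 10.9213) · e^(0.0387·18/12)
= 104.8987 · e^0.058050 = 104.8987 × 1.059768 = R$111.17

R$111.17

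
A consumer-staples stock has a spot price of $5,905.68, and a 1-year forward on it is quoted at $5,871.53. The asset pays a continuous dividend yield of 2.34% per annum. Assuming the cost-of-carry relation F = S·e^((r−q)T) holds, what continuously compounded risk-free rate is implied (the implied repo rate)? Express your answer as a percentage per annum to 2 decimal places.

From F = S·e^((r−q)T): (r − q) = ln(F/S)/T
ln(5871.53/5905.68) = ln(0.994217) = -0.005800
(r − q) = -0.005800 / (1) = -0.005800
r = ln(F/S)/T + q = -0.005800 + 0.0234 = 0.017600
r = 1.76%

1.76%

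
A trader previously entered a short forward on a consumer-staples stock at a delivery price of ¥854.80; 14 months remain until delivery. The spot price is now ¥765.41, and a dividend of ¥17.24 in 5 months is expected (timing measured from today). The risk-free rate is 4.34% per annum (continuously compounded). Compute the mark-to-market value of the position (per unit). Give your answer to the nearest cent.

¥64.12

PV(remaining dividends) I = 17.24·e^(−0.0434·5/12) = 16.9310
Current forward F = (S − I)·e^(rT) = (765.41 − 16.9310)·e^(0.0434·14/12) = 748.4790 × 1.051937 = 787.3528
Value (long) = (F − K)·e^(−rT) = (787.3528 − 854.80) × 0.950627 = -64.1171
Short position value = −(long value) = ¥64.12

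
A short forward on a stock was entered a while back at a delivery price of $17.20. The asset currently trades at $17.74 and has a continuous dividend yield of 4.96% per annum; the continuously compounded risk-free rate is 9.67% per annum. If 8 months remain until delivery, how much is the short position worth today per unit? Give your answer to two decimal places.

-$1.04

Current fair forward for the remaining 8 months: F = S·e^((r − q)·T), (r − q) = 0.0967 − 0.0496 = 0.0471
F = 17.74 · e^(0.0471 × 8/12) = 17.74 × 1.031898 = 18.3059
Value of long forward = (F − K)·e^(−rT) = (18.3059 − 17.20) · e^(−0.0967·8/12)
= 1.1059 × 0.937567 = 1.04
Short position value = −(long value) = -$1.04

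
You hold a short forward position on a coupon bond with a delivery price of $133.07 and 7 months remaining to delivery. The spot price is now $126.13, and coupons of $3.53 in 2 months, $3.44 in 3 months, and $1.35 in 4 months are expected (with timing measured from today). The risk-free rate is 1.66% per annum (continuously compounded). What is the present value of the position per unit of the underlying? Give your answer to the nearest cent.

$13.95

PV(remaining coupons) I = 3.53·e^(−0.0166·2/12) + 3.44·e^(−0.0166·3/12) + 1.35·e^(−0.0166·4/12) = 8.2886
Current forward F = (S − I)·e^(rT) = (126.13 − 8.2886)·e^(0.0166·7/12) = 117.8414 × 1.009730 = 118.9880
Value (long) = (F − K)·e^(−rT) = (118.9880 − 133.07) × 0.990363 = -13.9463
Short position value = −(long value) = $13.95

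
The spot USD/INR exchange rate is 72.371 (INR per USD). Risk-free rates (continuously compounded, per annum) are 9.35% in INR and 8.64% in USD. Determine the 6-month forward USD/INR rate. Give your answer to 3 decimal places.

72.628

F = S·e^((r_INR − r_USD)T) = 72.371 · e^((0.0935 − 0.0864) × 6/12)
= 72.371 · e^0.003550 = 72.371 × 1.003556
F = 72.628 INR per USD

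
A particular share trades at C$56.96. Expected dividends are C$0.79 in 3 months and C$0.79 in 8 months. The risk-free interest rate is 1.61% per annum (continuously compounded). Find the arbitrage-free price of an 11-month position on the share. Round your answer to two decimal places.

C$56.22

PV(dividends) I = 0.79·e^(−0.0161·3/12) + 0.79·e^(−0.0161·8/12)
I = 0.7868 + 0.7816 = 1.5684
F = (S − I)·e^(rT) = (56.96 − 1.5684) · e^(0.0161·11/12)
= 55.3916 · e^0.014758 = 55.3916 × 1.014867 = C$56.22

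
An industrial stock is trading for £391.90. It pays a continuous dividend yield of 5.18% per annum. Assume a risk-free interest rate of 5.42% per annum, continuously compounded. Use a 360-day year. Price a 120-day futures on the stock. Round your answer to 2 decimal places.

F = S·e^((r − q)T) = 391.90 · e^((0.0542 − 0.0518) × 120/360)
= 391.90 · e^0.000800 = 391.90 × 1.000800
F = £392.21

£392.21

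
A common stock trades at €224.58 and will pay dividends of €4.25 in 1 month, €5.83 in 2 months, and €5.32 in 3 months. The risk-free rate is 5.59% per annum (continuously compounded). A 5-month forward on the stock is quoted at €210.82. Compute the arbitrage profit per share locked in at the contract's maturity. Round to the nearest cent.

€3.44 per share

PV(dividends) I = 4.25·e^(−0.0559·1/12) + 5.83·e^(−0.0559·2/12) + 5.32·e^(−0.0559·3/12) = 15.2524
Fair forward F* = (S − I)·e^(rT) = (224.58 − 15.2524)·e^0.023292 = 209.3276 × 1.023565 = 214.2604
Market €210.82 < fair 214.2604: forward underpriced → reverse cash-and-carry (short the stock, invest proceeds at r, pay the dividends, go long the forward).
Profit at T = |F_mkt − F*| = |210.82 − 214.2604| = €3.44 per share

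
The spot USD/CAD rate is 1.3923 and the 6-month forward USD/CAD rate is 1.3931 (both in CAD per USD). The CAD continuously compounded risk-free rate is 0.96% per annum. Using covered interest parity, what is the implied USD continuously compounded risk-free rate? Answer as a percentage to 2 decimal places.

F = S·e^((r_CAD − r_USD)T) ⇒ r_USD = r_CAD − ln(F/S)/T
ln(1.3931/1.3923) = 0.000574; /(6/12) = 0.001148
r_USD = 0.0096 − 0.001148 = 0.008452
r_USD = 0.85%

0.85%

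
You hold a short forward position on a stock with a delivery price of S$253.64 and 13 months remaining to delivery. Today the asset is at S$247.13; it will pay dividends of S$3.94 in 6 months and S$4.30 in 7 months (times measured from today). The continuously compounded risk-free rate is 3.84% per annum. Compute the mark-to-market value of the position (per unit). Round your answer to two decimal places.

S$4.24

PV(remaining dividends) I = 3.94·e^(−0.0384·6/12) + 4.30·e^(−0.0384·7/12) = 8.0698
Current forward F = (S − I)·e^(rT) = (247.13 − 8.0698)·e^(0.0384·13/12) = 239.0602 × 1.042477 = 249.2148
Value (long) = (F − K)·e^(−rT) = (249.2148 − 253.64) × 0.959253 = -4.2449
Short position value = −(long value) = S$4.24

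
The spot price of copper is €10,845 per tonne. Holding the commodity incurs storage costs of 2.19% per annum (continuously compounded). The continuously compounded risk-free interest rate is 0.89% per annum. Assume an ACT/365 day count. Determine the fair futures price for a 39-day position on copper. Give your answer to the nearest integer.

Net carry = r + u − y = 0.0089 + 0.0219 − 0.0000 = 0.0308
F = S·e^((r+u−y)T) = 10845 · e^(0.0308 × 39/365) = 10845 · e^0.003291
= 10845 × 1.003296 = €10,881 per tonne

€10,881 per tonne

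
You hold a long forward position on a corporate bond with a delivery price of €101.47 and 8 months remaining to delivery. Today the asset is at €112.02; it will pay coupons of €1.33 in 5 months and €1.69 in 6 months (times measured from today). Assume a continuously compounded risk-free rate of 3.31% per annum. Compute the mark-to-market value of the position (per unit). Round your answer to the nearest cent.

PV(remaining coupons) I = 1.33·e^(−0.0331·5/12) + 1.69·e^(−0.0331·6/12) = 2.9740
Current forward F = (S − I)·e^(rT) = (112.02 − 2.9740)·e^(0.0331·8/12) = 109.0460 × 1.022312 = 111.4790
Value (long) = (F − K)·e^(−rT) = (111.4790 − 101.47) × 0.978175 = 9.7906
Value = €9.79

€9.79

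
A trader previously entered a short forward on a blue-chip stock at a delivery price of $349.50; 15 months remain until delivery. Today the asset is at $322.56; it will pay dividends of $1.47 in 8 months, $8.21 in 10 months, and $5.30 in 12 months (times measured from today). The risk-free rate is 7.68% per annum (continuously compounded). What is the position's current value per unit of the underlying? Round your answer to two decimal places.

PV(remaining dividends) I = 1.47·e^(−0.0768·8/12) + 8.21·e^(−0.0768·10/12) + 5.30·e^(−0.0768·12/12) = 14.0058
Current forward F = (S − I)·e^(rT) = (322.56 − 14.0058)·e^(0.0768·15/12) = 308.5542 × 1.100759 = 339.6438
Value (long) = (F − K)·e^(−rT) = (339.6438 − 349.50) × 0.908464 = -8.9540
Short position value = −(long value) = $8.95

$8.95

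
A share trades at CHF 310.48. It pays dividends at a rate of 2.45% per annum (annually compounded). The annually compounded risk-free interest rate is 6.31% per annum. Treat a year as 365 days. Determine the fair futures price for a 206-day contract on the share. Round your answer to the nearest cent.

F = S · (1+r)^T / (1+q)^T
= 310.48 × 1.035137 / 1.013754 = 310.48 × 1.021093
F = CHF 317.03

CHF 317.03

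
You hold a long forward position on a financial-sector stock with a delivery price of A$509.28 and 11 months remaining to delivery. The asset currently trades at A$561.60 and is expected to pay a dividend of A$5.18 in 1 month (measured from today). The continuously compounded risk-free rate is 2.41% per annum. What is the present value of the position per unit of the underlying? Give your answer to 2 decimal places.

PV(remaining dividends) I = 5.18·e^(−0.0241·1/12) = 5.1696
Current forward F = (S − I)·e^(rT) = (561.60 − 5.1696)·e^(0.0241·11/12) = 556.4304 × 1.022337 = 568.8594
Value (long) = (F − K)·e^(−rT) = (568.8594 − 509.28) × 0.978151 = 58.2776
Value = A$58.28

A$58.28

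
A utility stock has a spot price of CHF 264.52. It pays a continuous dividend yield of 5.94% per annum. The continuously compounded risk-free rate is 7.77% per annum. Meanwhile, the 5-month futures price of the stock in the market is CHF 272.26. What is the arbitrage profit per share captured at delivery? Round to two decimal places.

Fair futures: F* = S·e^(carry·T), with carry = (r − q) = 0.0777 − 0.0594 = 0.0183
F* = 264.52 · e^(0.0183 × 5/12) = 264.52 · e^0.007625 = 264.52 × 1.007654 = CHF 266.5446
Market CHF 272.26 > fair CHF 266.5446: forward overpriced → cash-and-carry (buy spot, short the forward).
At maturity, profit = |F_mkt − F*| = |272.26 − 266.5446| = CHF 5.72 per share

CHF 5.72 per share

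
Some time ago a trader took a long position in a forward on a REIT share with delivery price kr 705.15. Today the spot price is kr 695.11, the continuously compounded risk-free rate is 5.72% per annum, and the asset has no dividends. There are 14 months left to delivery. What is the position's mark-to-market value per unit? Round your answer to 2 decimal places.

Current fair forward for the remaining 14 months: F = S·e^(r·T), r = 0.0572
F = 695.11 · e^(0.0572 × 14/12) = 695.11 × 1.069010 = 743.0795
Value of long forward = (F − K)·e^(−rT) = (743.0795 − 705.15) · e^(−0.0572·14/12)
= 37.9295 × 0.935445 = 35.48

kr 35.48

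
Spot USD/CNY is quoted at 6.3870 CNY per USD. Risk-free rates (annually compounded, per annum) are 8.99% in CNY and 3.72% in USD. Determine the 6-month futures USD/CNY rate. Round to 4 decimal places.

6.5473

By covered interest parity, F = S · (1+r_CNY)^T / (1+r_USD)^T
= 6.3870 × 1.043983 / 1.018430 = 6.3870 × 1.025091
F = 6.5473 CNY per USD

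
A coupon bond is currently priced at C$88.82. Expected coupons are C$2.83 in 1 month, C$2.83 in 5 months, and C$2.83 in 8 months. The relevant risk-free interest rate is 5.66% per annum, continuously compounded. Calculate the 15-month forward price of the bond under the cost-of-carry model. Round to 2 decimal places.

PV(coupons) I = 2.83·e^(−0.0566·1/12) + 2.83·e^(−0.0566·5/12) + 2.83·e^(−0.0566·8/12)
I = 2.8167 + 2.7640 + 2.7252 = 8.3059
F = (S − I)·e^(rT) = (88.82 − 8.3059) · e^(0.0566·15/12)
= 80.5141 · e^0.070750 = 80.5141 × 1.073313 = C$86.42

C$86.42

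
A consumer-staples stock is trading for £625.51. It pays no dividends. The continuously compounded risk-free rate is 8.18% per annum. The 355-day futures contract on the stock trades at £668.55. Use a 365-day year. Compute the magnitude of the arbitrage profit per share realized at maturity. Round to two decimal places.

£8.76 per share

Fair futures: F* = S·e^(carry·T), with carry = r = 0.0818
F* = 625.51 · e^(0.0818 × 355/365) = 625.51 · e^0.079559 = 625.51 × 1.082809 = £677.3079
Market £668.55 < fair £677.3079: forward underpriced → reverse cash-and-carry (short spot, go long the forward).
At maturity, profit = |F_mkt − F*| = |668.55 − 677.3079| = £8.76 per share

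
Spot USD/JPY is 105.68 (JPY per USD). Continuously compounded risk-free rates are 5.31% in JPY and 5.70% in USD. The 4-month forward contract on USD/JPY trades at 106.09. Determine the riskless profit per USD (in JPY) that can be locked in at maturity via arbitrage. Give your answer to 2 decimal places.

Fair forward: F* = S·e^(carry·T), with carry = (r_JPY − r_USD) = 0.0531 − 0.0570 = -0.0039
F* = 105.68 · e^(-0.0039 × 4/12) = 105.68 · e^-0.001300 = 105.68 × 0.998701 = 105.5427
Market 106.09 > fair 105.5427: forward overpriced → cash-and-carry (buy spot, short the forward).
At maturity, profit = |F_mkt − F*| = |106.09 − 105.5427| = 0.55 per USD (in JPY)

0.55 per USD (in JPY)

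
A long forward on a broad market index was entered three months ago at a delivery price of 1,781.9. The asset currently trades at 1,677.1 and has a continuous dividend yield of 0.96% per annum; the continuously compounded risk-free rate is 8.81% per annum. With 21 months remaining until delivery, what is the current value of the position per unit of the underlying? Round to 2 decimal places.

Current fair forward for the remaining 21 months: F = S·e^((r − q)·T), (r − q) = 0.0881 − 0.0096 = 0.0785
F = 1677.1 · e^(0.0785 × 21/12) = 1677.1 × 1.14725829 = 1924.0669
Value of long forward = (F − K)·e^(−rT) = (1924.0669 − 1781.9) · e^(−0.0881·21/12)
= 142.1669 × 0.85712201 = 121.85

121.85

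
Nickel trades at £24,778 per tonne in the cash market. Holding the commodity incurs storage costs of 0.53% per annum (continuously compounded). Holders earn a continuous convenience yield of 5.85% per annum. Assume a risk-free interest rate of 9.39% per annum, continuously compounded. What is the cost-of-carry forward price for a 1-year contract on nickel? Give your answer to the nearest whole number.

Net carry = r + u − y = 0.0939 + 0.0053 − 0.0585 = 0.0407
F = S·e^((r+u−y)T) = 24778 · e^(0.0407 × 1) = 24778 · e^0.040700
= 24778 × 1.041540 = £25,807 per tonne

£25,807 per tonne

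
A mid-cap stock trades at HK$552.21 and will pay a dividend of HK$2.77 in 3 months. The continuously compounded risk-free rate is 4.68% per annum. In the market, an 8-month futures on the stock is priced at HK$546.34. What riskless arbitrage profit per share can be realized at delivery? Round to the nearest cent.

PV(dividends) I = 2.77·e^(−0.0468·3/12) = 2.7378
Fair futures F* = (S − I)·e^(rT) = (552.21 − 2.7378)·e^0.031200 = 549.4722 × 1.031692 = 566.8861
Market HK$546.34 < fair 566.8861: forward underpriced → reverse cash-and-carry (short the stock, invest proceeds at r, pay the dividends, go long the forward).
Profit at T = |F_mkt − F*| = |546.34 − 566.8861| = HK$20.55 per share

HK$20.55 per share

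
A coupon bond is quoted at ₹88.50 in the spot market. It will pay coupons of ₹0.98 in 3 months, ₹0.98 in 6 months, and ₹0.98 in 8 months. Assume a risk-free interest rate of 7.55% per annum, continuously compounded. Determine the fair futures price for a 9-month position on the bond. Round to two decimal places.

₹90.65

PV(coupons) I = 0.98·e^(−0.0755·3/12) + 0.98·e^(−0.0755·6/12) + 0.98·e^(−0.0755·8/12)
I = 0.9617 + 0.9437 + 0.9319 = 2.8373
F = (S − I)·e^(rT) = (88.50 − 2.8373) · e^(0.0755·9/12)
= 85.6627 · e^0.056625 = 85.6627 × 1.058259 = ₹90.65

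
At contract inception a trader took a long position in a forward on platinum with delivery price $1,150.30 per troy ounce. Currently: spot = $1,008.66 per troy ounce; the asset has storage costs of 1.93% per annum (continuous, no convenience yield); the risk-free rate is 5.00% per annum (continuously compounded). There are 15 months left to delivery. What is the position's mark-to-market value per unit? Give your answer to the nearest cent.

Current fair forward for the remaining 15 months: F = S·e^((r + u)·T), (r + u) = 0.0500 + 0.0193 = 0.0693
F = 1008.66 · e^(0.0693 × 15/12) = 1008.66 × 1.09048767 = 1099.9313
Value of long forward = (F − K)·e^(−rT) = (1099.9313 − 1150.30) · e^(−0.0500·15/12)
= -50.3687 × 0.93941306 = -47.32

-$47.32 per troy ounce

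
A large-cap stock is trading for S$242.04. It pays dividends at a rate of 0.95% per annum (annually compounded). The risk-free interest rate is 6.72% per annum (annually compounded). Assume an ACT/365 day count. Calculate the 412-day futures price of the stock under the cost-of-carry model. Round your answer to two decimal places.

F = S · (1+r)^T / (1+q)^T
= 242.04 × 1.076175 / 1.010730 = 242.04 × 1.064750
F = S$257.71

S$257.71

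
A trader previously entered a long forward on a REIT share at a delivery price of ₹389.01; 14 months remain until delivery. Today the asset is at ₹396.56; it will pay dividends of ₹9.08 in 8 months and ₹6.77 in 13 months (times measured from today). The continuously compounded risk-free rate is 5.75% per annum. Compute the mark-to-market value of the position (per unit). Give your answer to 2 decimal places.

PV(remaining dividends) I = 9.08·e^(−0.0575·8/12) + 6.77·e^(−0.0575·13/12) = 15.0997
Current forward F = (S − I)·e^(rT) = (396.56 − 15.0997)·e^(0.0575·14/12) = 381.4603 × 1.069385 = 407.9279
Value (long) = (F − K)·e^(−rT) = (407.9279 − 389.01) × 0.935117 = 17.6904
Value = ₹17.69

₹17.69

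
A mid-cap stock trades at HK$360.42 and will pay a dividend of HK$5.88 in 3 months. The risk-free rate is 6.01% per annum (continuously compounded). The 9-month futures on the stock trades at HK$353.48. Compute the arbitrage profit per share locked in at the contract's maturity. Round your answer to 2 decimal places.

PV(dividends) I = 5.88·e^(−0.0601·3/12) = 5.7923
Fair futures F* = (S − I)·e^(rT) = (360.42 − 5.7923)·e^0.045075 = 354.6277 × 1.046106 = 370.9782
Market HK$353.48 < fair 370.9782: forward underpriced → reverse cash-and-carry (short the stock, invest proceeds at r, pay the dividends, go long the forward).
Profit at T = |F_mkt − F*| = |353.48 − 370.9782| = HK$17.50 per share

HK$17.50 per share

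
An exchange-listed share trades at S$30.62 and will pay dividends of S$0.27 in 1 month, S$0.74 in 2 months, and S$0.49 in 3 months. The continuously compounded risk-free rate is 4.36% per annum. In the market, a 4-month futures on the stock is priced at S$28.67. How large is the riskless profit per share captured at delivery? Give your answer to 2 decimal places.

S$0.89 per share

PV(dividends) I = 0.27·e^(−0.0436·1/12) + 0.74·e^(−0.0436·2/12) + 0.49·e^(−0.0436·3/12) = 1.4884
Fair futures F* = (S − I)·e^(rT) = (30.62 − 1.4884)·e^0.014533 = 29.1316 × 1.014639 = 29.5581
Market S$28.67 < fair 29.5581: forward underpriced → reverse cash-and-carry (short the stock, invest proceeds at r, pay the dividends, go long the forward).
Profit at T = |F_mkt − F*| = |28.67 − 29.5581| = S$0.89 per share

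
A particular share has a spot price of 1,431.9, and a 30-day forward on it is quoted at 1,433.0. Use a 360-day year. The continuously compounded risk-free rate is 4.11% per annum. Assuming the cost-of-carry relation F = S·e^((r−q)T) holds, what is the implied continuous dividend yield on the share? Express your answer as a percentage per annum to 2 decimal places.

3.19%

From F = S·e^((r−q)T): (r − q) = ln(F/S)/T
ln(1433.0/1431.9) = ln(1.000768) = 0.000768
(r − q) = 0.000768 / (30/360) = 0.009216
q = r − ln(F/S)/T = 0.0411 − 0.009216 = 0.031884
q = 3.19%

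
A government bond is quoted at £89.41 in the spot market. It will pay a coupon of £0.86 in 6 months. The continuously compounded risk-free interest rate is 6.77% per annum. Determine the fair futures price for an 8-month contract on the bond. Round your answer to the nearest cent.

£92.67

PV(coupons) I = 0.86·e^(−0.0677·6/12)
I = 0.8314
F = (S − I)·e^(rT) = (89.41 − 0.8314) · e^(0.0677·8/12)
= 88.5786 · e^0.045133 = 88.5786 × 1.046167 = £92.67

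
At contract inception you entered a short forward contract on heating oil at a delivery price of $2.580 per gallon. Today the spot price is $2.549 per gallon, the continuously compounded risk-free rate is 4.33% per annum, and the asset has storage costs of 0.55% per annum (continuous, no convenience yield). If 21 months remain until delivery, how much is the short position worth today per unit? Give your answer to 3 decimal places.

Current fair forward for the remaining 21 months: F = S·e^((r + u)·T), (r + u) = 0.0433 + 0.0055 = 0.0488
F = 2.549 · e^(0.0488 × 21/12) = 2.549 × 1.089153 = 2.7763
Value of long forward = (F − K)·e^(−rT) = (2.7763 − 2.580) · e^(−0.0433·21/12)
= 0.1963 × 0.927025 = 0.182
Short position value = −(long value) = -$0.182

-$0.182 per gallon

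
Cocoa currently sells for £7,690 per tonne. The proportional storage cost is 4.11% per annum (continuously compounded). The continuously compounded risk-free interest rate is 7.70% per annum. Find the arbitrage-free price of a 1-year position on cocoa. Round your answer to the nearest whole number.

£8,654 per tonne

Net carry = r + u − y = 0.0770 + 0.0411 − 0.0000 = 0.1181
F = S·e^((r+u−y)T) = 7690 · e^(0.1181 × 1) = 7690 · e^0.118100
= 7690 × 1.125357 = £8,654 per tonne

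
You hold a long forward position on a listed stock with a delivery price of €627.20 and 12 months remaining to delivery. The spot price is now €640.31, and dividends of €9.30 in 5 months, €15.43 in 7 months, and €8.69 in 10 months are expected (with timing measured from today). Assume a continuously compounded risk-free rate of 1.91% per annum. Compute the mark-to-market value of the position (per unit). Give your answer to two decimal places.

-€8.06

PV(remaining dividends) I = 9.30·e^(−0.0191·5/12) + 15.43·e^(−0.0191·7/12) + 8.69·e^(−0.0191·10/12) = 33.0381
Current forward F = (S − I)·e^(rT) = (640.31 − 33.0381)·e^(0.0191·12/12) = 607.2719 × 1.019284 = 618.9825
Value (long) = (F − K)·e^(−rT) = (618.9825 − 627.20) × 0.981081 = -8.0620
Value = -€8.06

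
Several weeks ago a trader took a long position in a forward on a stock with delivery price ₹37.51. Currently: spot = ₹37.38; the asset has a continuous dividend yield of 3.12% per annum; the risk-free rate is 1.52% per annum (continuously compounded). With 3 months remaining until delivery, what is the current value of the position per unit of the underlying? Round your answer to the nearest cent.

-₹0.28

Current fair forward for the remaining 3 months: F = S·e^((r − q)·T), (r − q) = 0.0152 − 0.0312 = -0.0160
F = 37.38 · e^(-0.0160 × 3/12) = 37.38 × 0.996008 = 37.2308
Value of long forward = (F − K)·e^(−rT) = (37.2308 − 37.51) · e^(−0.0152·3/12)
= -0.2792 × 0.996207 = -0.28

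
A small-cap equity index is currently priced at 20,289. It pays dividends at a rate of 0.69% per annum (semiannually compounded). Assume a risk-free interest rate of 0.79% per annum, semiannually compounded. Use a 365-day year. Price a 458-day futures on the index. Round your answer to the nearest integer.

20,314

F = S · (1+r/2)^(2T) / (1+q/2)^(2T)
= 20289 × 1.009942 / 1.008681 = 20289 × 1.001250
F = 20,314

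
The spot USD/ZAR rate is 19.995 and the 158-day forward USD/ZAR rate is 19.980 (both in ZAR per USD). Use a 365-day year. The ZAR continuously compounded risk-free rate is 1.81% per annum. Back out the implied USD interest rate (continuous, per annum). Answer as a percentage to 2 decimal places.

1.98%

F = S·e^((r_ZAR − r_USD)T) ⇒ r_USD = r_ZAR − ln(F/S)/T
ln(19.980/19.995) = -0.000750; /(158/365) = -0.001733
r_USD = 0.0181 + 0.001733 = 0.019833
r_USD = 1.98%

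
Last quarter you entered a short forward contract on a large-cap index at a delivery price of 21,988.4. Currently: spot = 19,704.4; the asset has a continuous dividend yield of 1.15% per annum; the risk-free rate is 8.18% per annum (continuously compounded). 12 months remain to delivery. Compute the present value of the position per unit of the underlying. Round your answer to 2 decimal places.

Current fair forward for the remaining 12 months: F = S·e^((r − q)·T), (r − q) = 0.0818 − 0.0115 = 0.0703
F = 19704.4 · e^(0.0703 × 12/12) = 19704.4 × 1.07282998 = 21139.4711
Value of long forward = (F − K)·e^(−rT) = (21139.4711 − 21988.4) · e^(−0.0818·12/12)
= -848.9289 × 0.92145623 = -782.25
Short position value = −(long value) = 782.25

782.25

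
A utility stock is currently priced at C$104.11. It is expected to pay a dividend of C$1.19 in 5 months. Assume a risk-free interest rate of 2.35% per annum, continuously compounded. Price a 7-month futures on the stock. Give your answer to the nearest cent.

PV(dividends) I = 1.19·e^(−0.0235·5/12)
I = 1.1784
F = (S − I)·e^(rT) = (104.11 − 1.1784) · e^(0.0235·7/12)
= 102.9316 · e^0.013708 = 102.9316 × 1.013802 = C$104.35

C$104.35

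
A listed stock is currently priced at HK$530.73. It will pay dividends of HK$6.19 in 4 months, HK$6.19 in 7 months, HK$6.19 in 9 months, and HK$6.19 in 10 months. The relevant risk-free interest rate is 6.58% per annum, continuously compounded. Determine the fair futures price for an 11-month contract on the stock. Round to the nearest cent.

PV(dividends) I = 6.19·e^(−0.0658·4/12) + 6.19·e^(−0.0658·7/12) + 6.19·e^(−0.0658·9/12) + 6.19·e^(−0.0658·10/12)
I = 6.0557 + 5.9569 + 5.8919 + 5.8597 = 23.7642
F = (S − I)·e^(rT) = (530.73 − 23.7642) · e^(0.0658·11/12)
= 506.9658 · e^0.060317 = 506.9658 × 1.062173 = HK$538.49

HK$538.49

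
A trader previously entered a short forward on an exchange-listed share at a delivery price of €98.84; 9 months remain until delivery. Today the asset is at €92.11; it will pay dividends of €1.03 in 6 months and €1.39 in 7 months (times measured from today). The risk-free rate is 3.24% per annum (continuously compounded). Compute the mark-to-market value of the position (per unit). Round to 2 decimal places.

PV(remaining dividends) I = 1.03·e^(−0.0324·6/12) + 1.39·e^(−0.0324·7/12) = 2.3774
Current forward F = (S − I)·e^(rT) = (92.11 − 2.3774)·e^(0.0324·9/12) = 89.7326 × 1.024598 = 91.9398
Value (long) = (F − K)·e^(−rT) = (91.9398 − 98.84) × 0.975993 = -6.7345
Short position value = −(long value) = €6.73

€6.73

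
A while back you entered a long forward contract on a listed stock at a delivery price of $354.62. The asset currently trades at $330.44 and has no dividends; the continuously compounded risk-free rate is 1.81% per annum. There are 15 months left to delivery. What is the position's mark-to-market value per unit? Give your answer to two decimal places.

Current fair forward for the remaining 15 months: F = S·e^(r·T), r = 0.0181
F = 330.44 · e^(0.0181 × 15/12) = 330.44 × 1.022883 = 338.0015
Value of long forward = (F − K)·e^(−rT) = (338.0015 − 354.62) · e^(−0.0181·15/12)
= -16.6185 × 0.977629 = -16.25

-$16.25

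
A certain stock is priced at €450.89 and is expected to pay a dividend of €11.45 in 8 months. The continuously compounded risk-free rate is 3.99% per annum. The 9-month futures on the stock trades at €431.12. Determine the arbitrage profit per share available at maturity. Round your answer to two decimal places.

€21.98 per share

PV(dividends) I = 11.45·e^(−0.0399·8/12) = 11.1494
Fair futures F* = (S − I)·e^(rT) = (450.89 − 11.1494)·e^0.029925 = 439.7406 × 1.030377 = 453.0986
Market €431.12 < fair 453.0986: forward underpriced → reverse cash-and-carry (short the stock, invest proceeds at r, pay the dividends, go long the forward).
Profit at T = |F_mkt − F*| = |431.12 − 453.0986| = €21.98 per share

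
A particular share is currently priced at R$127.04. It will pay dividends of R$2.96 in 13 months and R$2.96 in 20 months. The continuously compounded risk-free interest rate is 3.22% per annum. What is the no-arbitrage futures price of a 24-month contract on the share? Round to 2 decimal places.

PV(dividends) I = 2.96·e^(−0.0322·13/12) + 2.96·e^(−0.0322·20/12)
I = 2.8585 + 2.8053 = 5.6638
F = (S − I)·e^(rT) = (127.04 − 5.6638) · e^(0.0322·24/12)
= 121.3762 · e^0.064400 = 121.3762 × 1.066519 = R$129.45

R$129.45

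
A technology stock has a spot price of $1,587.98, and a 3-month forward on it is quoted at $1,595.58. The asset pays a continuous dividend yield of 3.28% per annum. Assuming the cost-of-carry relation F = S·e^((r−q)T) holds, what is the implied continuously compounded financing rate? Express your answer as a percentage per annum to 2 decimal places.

5.19%

From F = S·e^((r−q)T): (r − q) = ln(F/S)/T
ln(1595.58/1587.98) = ln(1.004786) = 0.004775
(r − q) = 0.004775 / (3/12) = 0.019100
r = ln(F/S)/T + q = 0.019100 + 0.0328 = 0.051900
r = 5.19%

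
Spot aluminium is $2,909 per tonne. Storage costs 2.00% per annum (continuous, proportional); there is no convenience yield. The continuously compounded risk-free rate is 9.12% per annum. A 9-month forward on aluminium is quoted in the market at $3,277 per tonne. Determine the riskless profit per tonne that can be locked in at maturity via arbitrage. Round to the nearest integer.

$115 per tonne

Fair forward: F* = S·e^(carry·T), with carry = (r + u) = 0.0912 + 0.0200 = 0.1112
F* = 2909 · e^(0.1112 × 9/12) = 2909 · e^0.083400 = 2909 × 1.086977 = $3162.0161
Market $3277 > fair $3162.0161: forward overpriced → cash-and-carry (buy spot, short the forward).
At maturity, profit = |F_mkt − F*| = |3277 − 3162.0161| = $115 per tonne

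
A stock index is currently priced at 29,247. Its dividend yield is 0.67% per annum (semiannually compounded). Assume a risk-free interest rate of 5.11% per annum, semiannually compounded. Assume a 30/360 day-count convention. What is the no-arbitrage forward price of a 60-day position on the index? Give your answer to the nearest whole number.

F = S · (1+r/2)^(2T) / (1+q/2)^(2T)
= 29247 × 1.008445 / 1.001115 = 29247 × 1.007322
F = 29,461

29,461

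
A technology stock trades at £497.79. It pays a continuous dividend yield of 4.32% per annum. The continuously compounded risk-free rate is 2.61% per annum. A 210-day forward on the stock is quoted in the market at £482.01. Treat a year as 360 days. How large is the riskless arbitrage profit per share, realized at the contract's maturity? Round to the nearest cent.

£10.84 per share

Fair forward: F* = S·e^(carry·T), with carry = (r − q) = 0.0261 − 0.0432 = -0.0171
F* = 497.79 · e^(-0.0171 × 210/360) = 497.79 · e^-0.009975 = 497.79 × 0.990075 = £492.8494
Market £482.01 < fair £492.8494: forward underpriced → reverse cash-and-carry (short spot, go long the forward).
At maturity, profit = |F_mkt − F*| = |482.01 − 492.8494| = £10.84 per share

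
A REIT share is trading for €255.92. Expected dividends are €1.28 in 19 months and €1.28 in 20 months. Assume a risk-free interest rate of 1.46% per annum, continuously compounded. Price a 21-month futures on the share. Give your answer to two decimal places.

€259.98

PV(dividends) I = 1.28·e^(−0.0146·19/12) + 1.28·e^(−0.0146·20/12)
I = 1.2508 + 1.2492 = 2.5000
F = (S − I)·e^(rT) = (255.92 − 2.5000) · e^(0.0146·21/12)
= 253.4200 · e^0.025550 = 253.4200 × 1.025879 = €259.98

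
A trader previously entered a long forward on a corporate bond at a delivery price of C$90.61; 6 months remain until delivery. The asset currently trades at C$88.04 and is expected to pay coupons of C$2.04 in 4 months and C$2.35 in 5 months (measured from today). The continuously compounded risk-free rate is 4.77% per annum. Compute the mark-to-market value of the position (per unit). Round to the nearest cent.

-C$4.75

PV(remaining coupons) I = 2.04·e^(−0.0477·4/12) + 2.35·e^(−0.0477·5/12) = 4.3116
Current forward F = (S − I)·e^(rT) = (88.04 − 4.3116)·e^(0.0477·6/12) = 83.7284 × 1.024137 = 85.7494
Value (long) = (F − K)·e^(−rT) = (85.7494 − 90.61) × 0.976432 = -4.7460
Value = -C$4.75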